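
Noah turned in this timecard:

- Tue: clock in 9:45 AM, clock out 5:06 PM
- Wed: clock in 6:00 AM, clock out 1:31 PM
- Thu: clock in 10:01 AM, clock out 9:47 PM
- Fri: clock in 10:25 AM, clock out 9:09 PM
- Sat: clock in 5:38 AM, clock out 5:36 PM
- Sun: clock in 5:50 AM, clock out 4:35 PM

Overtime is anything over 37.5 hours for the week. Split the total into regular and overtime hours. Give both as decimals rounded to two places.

Tue: 9:45 AM–5:06 PM = 7 h 21 min
Wed: 6:00 AM–1:31 PM = 7 h 31 min
Thu: 10:01 AM–9:47 PM = 11 h 46 min
Fri: 10:25 AM–9:09 PM = 10 h 44 min
Sat: 5:38 AM–5:36 PM = 11 h 58 min
Sun: 5:50 AM–4:35 PM = 10 h 45 min
Total worked: 60 h 5 min = 60.08 h.
Threshold 37.5 h → overtime 22 h 35 min, regular 37 h 30 min.

Regular 37.50 hours, overtime 22.58 hours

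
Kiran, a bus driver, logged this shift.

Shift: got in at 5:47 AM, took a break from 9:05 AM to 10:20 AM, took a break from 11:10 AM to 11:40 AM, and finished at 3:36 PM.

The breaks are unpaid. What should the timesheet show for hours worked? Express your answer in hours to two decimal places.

8.07 hours

Shift: 5:47 AM–3:36 PM = 9 h 49 min; less 105 min break → 8 h 4 min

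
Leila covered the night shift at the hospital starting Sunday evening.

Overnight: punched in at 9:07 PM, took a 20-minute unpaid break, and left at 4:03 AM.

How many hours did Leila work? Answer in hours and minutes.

Overnight: 9:07 PM → midnight = 2 h 53 min; midnight → 4:03 AM = 4 h 3 min; span 6 h 56 min; less 20 min break → 6 h 36 min

6 h 36 min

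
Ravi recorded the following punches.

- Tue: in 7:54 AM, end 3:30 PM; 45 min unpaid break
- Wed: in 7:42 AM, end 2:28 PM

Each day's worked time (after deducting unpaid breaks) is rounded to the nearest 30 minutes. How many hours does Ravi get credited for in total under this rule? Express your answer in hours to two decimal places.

Tue: 7:54 AM–3:30 PM = 7 h 36 min − 45 min = 6 h 51 min → rounds to 7 h 0 min
Wed: 7:42 AM–2:28 PM = 6 h 46 min → rounds to 7 h 0 min
Total credited: 14 h 0 min.

14.00 hours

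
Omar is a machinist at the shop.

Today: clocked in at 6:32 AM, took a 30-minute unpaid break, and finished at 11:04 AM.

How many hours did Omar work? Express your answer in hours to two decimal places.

4.03 hours

Today: 6:32 AM–11:04 AM = 4 h 32 min; less 30 min break → 4 h 2 min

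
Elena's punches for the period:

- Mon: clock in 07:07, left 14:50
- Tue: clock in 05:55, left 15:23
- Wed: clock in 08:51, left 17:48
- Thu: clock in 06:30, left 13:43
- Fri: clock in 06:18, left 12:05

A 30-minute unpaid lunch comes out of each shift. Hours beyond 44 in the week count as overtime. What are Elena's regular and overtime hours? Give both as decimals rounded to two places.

Regular 36.63 hours, overtime 0.00 hours

Mon: 07:07–14:50 = 7 h 43 min; less 30 min break → 7 h 13 min
Tue: 05:55–15:23 = 9 h 28 min; less 30 min break → 8 h 58 min
Wed: 08:51–17:48 = 8 h 57 min; less 30 min break → 8 h 27 min
Thu: 06:30–13:43 = 7 h 13 min; less 30 min break → 6 h 43 min
Fri: 06:18–12:05 = 5 h 47 min; less 30 min break → 5 h 17 min
Total worked: 36 h 38 min = 36.63 h.
Threshold 44 h → overtime 0 h 0 min, regular 36 h 38 min.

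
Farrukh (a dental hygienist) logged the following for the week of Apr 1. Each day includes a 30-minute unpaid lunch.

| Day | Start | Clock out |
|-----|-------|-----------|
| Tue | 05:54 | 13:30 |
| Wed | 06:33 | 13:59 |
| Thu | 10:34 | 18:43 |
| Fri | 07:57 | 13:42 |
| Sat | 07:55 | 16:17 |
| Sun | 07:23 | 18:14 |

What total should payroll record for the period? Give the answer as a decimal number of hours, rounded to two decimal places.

Tue: 05:54–13:30 = 7 h 36 min; less 30 min break → 7 h 6 min
Wed: 06:33–13:59 = 7 h 26 min; less 30 min break → 6 h 56 min
Thu: 10:34–18:43 = 8 h 9 min; less 30 min break → 7 h 39 min
Fri: 07:57–13:42 = 5 h 45 min; less 30 min break → 5 h 15 min
Sat: 07:55–16:17 = 8 h 22 min; less 30 min break → 7 h 52 min
Sun: 07:23–18:14 = 10 h 51 min; less 30 min break → 10 h 21 min
Total: 7 h 6 min + 6 h 56 min + 7 h 39 min + 5 h 15 min + 7 h 52 min + 10 h 21 min = 45 h 9 min.

45.15 hours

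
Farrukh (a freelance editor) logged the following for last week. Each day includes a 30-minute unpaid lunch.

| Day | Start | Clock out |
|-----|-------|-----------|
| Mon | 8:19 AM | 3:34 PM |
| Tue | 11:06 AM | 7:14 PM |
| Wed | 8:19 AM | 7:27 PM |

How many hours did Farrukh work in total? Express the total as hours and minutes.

Mon: 8:19 AM–3:34 PM = 7 h 15 min; less 30 min break → 6 h 45 min
Tue: 11:06 AM–7:14 PM = 8 h 8 min; less 30 min break → 7 h 38 min
Wed: 8:19 AM–7:27 PM = 11 h 8 min; less 30 min break → 10 h 38 min
Total: 6 h 45 min + 7 h 38 min + 10 h 38 min = 25 h 1 min.

25 h 1 min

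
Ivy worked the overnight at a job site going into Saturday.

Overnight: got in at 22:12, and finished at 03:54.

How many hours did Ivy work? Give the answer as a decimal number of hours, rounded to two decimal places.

Overnight: 22:12 → midnight = 1 h 48 min; midnight → 03:54 = 3 h 54 min; span 5 h 42 min

5.70 hours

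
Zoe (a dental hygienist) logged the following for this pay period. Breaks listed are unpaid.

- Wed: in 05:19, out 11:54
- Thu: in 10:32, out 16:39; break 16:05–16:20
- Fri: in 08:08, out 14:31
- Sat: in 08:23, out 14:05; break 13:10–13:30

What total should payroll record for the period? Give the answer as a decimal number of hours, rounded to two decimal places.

24.20 hours

Wed: 05:19–11:54 = 6 h 35 min
Thu: 10:32–16:39 = 6 h 7 min; less 15 min break → 5 h 52 min
Fri: 08:08–14:31 = 6 h 23 min
Sat: 08:23–14:05 = 5 h 42 min; less 20 min break → 5 h 22 min
Total: 6 h 35 min + 5 h 52 min + 6 h 23 min + 5 h 22 min = 24 h 12 min.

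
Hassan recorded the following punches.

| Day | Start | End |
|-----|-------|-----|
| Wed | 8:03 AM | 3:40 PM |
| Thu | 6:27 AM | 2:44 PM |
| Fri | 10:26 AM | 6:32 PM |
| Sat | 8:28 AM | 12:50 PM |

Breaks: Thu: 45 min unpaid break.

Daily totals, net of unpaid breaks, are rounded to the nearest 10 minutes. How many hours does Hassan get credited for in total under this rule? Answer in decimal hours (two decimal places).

Wed: 8:03 AM–3:40 PM = 7 h 37 min → rounds to 7 h 40 min
Thu: 6:27 AM–2:44 PM = 8 h 17 min − 45 min = 7 h 32 min → rounds to 7 h 30 min
Fri: 10:26 AM–6:32 PM = 8 h 6 min → rounds to 8 h 10 min
Sat: 8:28 AM–12:50 PM = 4 h 22 min → rounds to 4 h 20 min
Total credited: 27 h 40 min.

27.67 hours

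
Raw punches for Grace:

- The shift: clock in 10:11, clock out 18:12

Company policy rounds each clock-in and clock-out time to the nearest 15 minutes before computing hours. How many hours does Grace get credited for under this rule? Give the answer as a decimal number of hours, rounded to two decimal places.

The shift: in 10:11→10:15, out 18:12→18:15; 8 h 0 min

8.00 hours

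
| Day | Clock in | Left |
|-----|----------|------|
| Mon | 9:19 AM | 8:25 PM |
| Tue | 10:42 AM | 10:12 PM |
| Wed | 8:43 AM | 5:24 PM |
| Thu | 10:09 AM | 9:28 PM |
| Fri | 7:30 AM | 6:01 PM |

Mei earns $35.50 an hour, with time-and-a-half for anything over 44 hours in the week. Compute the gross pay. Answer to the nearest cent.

$2047.46

Mon: 9:19 AM–8:25 PM = 11 h 6 min
Tue: 10:42 AM–10:12 PM = 11 h 30 min
Wed: 8:43 AM–5:24 PM = 8 h 41 min
Thu: 10:09 AM–9:28 PM = 11 h 19 min
Fri: 7:30 AM–6:01 PM = 10 h 31 min
Total worked: 53 h 7 min = 3187 min.
Regular 44 h 0 min = 2640 min at $35.50/h; overtime 9 h 7 min = 547 min at $53.25/h.
Pay = (2640 × $35.50 + 547 × $53.25) ÷ 60 = $2047.46.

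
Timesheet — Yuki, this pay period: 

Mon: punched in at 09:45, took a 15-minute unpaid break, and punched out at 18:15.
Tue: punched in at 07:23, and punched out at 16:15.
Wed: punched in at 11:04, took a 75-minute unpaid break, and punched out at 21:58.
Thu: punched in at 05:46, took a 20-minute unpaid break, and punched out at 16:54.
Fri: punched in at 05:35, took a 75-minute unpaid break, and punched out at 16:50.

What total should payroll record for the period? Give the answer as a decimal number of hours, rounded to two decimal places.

Mon: 09:45–18:15 = 8 h 30 min; less 15 min break → 8 h 15 min
Tue: 07:23–16:15 = 8 h 52 min
Wed: 11:04–21:58 = 10 h 54 min; less 75 min break → 9 h 39 min
Thu: 05:46–16:54 = 11 h 8 min; less 20 min break → 10 h 48 min
Fri: 05:35–16:50 = 11 h 15 min; less 75 min break → 10 h 0 min
Total: 8 h 15 min + 8 h 52 min + 9 h 39 min + 10 h 48 min + 10 h 0 min = 47 h 34 min.

47.57 hours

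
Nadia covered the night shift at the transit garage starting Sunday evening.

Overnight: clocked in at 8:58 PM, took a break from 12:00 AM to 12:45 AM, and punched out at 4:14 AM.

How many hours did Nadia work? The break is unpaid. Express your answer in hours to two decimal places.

Overnight: 8:58 PM → midnight = 3 h 2 min; midnight → 4:14 AM = 4 h 14 min; span 7 h 16 min; less 45 min break → 6 h 31 min

6.52 hours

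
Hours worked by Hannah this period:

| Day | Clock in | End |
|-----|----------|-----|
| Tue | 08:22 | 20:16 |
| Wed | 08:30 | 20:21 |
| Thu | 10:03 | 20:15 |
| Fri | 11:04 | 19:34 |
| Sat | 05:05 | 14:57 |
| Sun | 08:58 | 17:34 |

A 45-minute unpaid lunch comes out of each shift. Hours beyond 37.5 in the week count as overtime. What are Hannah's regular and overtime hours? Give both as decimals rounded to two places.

Regular 37.50 hours, overtime 18.92 hours

Tue: 08:22–20:16 = 11 h 54 min; less 45 min break → 11 h 9 min
Wed: 08:30–20:21 = 11 h 51 min; less 45 min break → 11 h 6 min
Thu: 10:03–20:15 = 10 h 12 min; less 45 min break → 9 h 27 min
Fri: 11:04–19:34 = 8 h 30 min; less 45 min break → 7 h 45 min
Sat: 05:05–14:57 = 9 h 52 min; less 45 min break → 9 h 7 min
Sun: 08:58–17:34 = 8 h 36 min; less 45 min break → 7 h 51 min
Total worked: 56 h 25 min = 56.42 h.
Threshold 37.5 h → overtime 18 h 55 min, regular 37 h 30 min.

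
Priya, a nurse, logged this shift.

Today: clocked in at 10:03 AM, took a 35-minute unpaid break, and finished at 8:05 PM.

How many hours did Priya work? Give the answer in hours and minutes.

9 h 27 min

Today: 10:03 AM–8:05 PM = 10 h 2 min; less 35 min break → 9 h 27 min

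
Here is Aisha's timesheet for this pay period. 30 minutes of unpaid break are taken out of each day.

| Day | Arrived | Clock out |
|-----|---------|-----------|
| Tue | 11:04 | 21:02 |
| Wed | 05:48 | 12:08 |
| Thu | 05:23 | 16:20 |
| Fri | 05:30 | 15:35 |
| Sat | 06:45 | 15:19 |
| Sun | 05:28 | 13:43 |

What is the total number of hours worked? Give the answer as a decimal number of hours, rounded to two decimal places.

Tue: 11:04–21:02 = 9 h 58 min; less 30 min break → 9 h 28 min
Wed: 05:48–12:08 = 6 h 20 min; less 30 min break → 5 h 50 min
Thu: 05:23–16:20 = 10 h 57 min; less 30 min break → 10 h 27 min
Fri: 05:30–15:35 = 10 h 5 min; less 30 min break → 9 h 35 min
Sat: 06:45–15:19 = 8 h 34 min; less 30 min break → 8 h 4 min
Sun: 05:28–13:43 = 8 h 15 min; less 30 min break → 7 h 45 min
Total: 9 h 28 min + 5 h 50 min + 10 h 27 min + 9 h 35 min + 8 h 4 min + 7 h 45 min = 51 h 9 min.

51.15 hours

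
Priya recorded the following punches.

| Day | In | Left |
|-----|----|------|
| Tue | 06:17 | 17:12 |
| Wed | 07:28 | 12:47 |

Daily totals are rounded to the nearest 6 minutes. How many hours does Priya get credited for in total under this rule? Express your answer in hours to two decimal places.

Tue: 06:17–17:12 = 10 h 55 min → rounds to 10 h 54 min
Wed: 07:28–12:47 = 5 h 19 min → rounds to 5 h 18 min
Total credited: 16 h 12 min.

16.20 hours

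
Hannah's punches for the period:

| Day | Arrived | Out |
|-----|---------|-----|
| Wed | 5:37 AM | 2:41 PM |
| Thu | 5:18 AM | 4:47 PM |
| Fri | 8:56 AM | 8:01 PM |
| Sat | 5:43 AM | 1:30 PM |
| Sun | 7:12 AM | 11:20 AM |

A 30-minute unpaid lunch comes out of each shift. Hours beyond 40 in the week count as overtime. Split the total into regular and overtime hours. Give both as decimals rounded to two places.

Wed: 5:37 AM–2:41 PM = 9 h 4 min; less 30 min break → 8 h 34 min
Thu: 5:18 AM–4:47 PM = 11 h 29 min; less 30 min break → 10 h 59 min
Fri: 8:56 AM–8:01 PM = 11 h 5 min; less 30 min break → 10 h 35 min
Sat: 5:43 AM–1:30 PM = 7 h 47 min; less 30 min break → 7 h 17 min
Sun: 7:12 AM–11:20 AM = 4 h 8 min; less 30 min break → 3 h 38 min
Total worked: 41 h 3 min = 41.05 h.
Threshold 40 h → overtime 1 h 3 min, regular 40 h 0 min.

Regular 40.00 hours, overtime 1.05 hours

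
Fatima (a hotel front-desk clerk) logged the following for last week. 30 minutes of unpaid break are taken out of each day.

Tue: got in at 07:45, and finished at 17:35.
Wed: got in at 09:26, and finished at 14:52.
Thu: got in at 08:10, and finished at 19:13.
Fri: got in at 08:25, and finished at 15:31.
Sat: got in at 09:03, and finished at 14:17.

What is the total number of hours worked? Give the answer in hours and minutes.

36 h 9 min

Tue: 07:45–17:35 = 9 h 50 min; less 30 min break → 9 h 20 min
Wed: 09:26–14:52 = 5 h 26 min; less 30 min break → 4 h 56 min
Thu: 08:10–19:13 = 11 h 3 min; less 30 min break → 10 h 33 min
Fri: 08:25–15:31 = 7 h 6 min; less 30 min break → 6 h 36 min
Sat: 09:03–14:17 = 5 h 14 min; less 30 min break → 4 h 44 min
Total: 9 h 20 min + 4 h 56 min + 10 h 33 min + 6 h 36 min + 4 h 44 min = 36 h 9 min.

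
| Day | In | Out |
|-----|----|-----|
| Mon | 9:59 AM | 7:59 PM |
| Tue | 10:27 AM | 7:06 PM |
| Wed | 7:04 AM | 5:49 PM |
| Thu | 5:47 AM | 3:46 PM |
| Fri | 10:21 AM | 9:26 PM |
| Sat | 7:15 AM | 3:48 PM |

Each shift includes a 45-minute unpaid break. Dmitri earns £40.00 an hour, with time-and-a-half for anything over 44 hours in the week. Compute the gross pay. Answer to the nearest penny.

£2391.00

Mon: 9:59 AM–7:59 PM = 10 h 0 min; less 45 min break → 9 h 15 min
Tue: 10:27 AM–7:06 PM = 8 h 39 min; less 45 min break → 7 h 54 min
Wed: 7:04 AM–5:49 PM = 10 h 45 min; less 45 min break → 10 h 0 min
Thu: 5:47 AM–3:46 PM = 9 h 59 min; less 45 min break → 9 h 14 min
Fri: 10:21 AM–9:26 PM = 11 h 5 min; less 45 min break → 10 h 20 min
Sat: 7:15 AM–3:48 PM = 8 h 33 min; less 45 min break → 7 h 48 min
Total worked: 54 h 31 min = 3271 min.
Regular 44 h 0 min = 2640 min at £40.00/h; overtime 10 h 31 min = 631 min at £60.00/h.
Pay = (2640 × £40.00 + 631 × £60.00) ÷ 60 = £2391.00.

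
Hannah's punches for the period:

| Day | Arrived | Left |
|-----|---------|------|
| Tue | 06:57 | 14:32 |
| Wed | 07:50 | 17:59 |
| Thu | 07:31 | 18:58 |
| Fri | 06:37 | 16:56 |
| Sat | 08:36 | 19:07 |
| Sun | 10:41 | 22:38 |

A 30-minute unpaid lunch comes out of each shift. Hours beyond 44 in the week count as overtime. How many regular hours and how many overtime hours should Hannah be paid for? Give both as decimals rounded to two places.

Regular 44.00 hours, overtime 14.97 hours

Tue: 06:57–14:32 = 7 h 35 min; less 30 min break → 7 h 5 min
Wed: 07:50–17:59 = 10 h 9 min; less 30 min break → 9 h 39 min
Thu: 07:31–18:58 = 11 h 27 min; less 30 min break → 10 h 57 min
Fri: 06:37–16:56 = 10 h 19 min; less 30 min break → 9 h 49 min
Sat: 08:36–19:07 = 10 h 31 min; less 30 min break → 10 h 1 min
Sun: 10:41–22:38 = 11 h 57 min; less 30 min break → 11 h 27 min
Total worked: 58 h 58 min = 58.97 h.
Threshold 44 h → overtime 14 h 58 min, regular 44 h 0 min.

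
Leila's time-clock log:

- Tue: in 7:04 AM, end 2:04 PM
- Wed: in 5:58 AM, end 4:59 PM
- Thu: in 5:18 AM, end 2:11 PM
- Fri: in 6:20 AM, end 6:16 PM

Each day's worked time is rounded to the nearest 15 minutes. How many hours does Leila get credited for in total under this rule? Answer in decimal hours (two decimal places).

Tue: 7:04 AM–2:04 PM = 7 h 0 min → rounds to 7 h 0 min
Wed: 5:58 AM–4:59 PM = 11 h 1 min → rounds to 11 h 0 min
Thu: 5:18 AM–2:11 PM = 8 h 53 min → rounds to 9 h 0 min
Fri: 6:20 AM–6:16 PM = 11 h 56 min → rounds to 12 h 0 min
Total credited: 39 h 0 min.

39.00 hours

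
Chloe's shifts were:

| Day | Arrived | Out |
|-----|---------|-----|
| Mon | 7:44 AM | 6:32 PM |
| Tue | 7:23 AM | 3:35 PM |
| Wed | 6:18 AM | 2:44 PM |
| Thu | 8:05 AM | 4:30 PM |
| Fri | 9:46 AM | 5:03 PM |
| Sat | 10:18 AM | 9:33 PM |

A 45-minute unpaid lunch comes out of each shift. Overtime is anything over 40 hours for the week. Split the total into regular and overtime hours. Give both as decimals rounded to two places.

Regular 40.00 hours, overtime 9.88 hours

Mon: 7:44 AM–6:32 PM = 10 h 48 min; less 45 min break → 10 h 3 min
Tue: 7:23 AM–3:35 PM = 8 h 12 min; less 45 min break → 7 h 27 min
Wed: 6:18 AM–2:44 PM = 8 h 26 min; less 45 min break → 7 h 41 min
Thu: 8:05 AM–4:30 PM = 8 h 25 min; less 45 min break → 7 h 40 min
Fri: 9:46 AM–5:03 PM = 7 h 17 min; less 45 min break → 6 h 32 min
Sat: 10:18 AM–9:33 PM = 11 h 15 min; less 45 min break → 10 h 30 min
Total worked: 49 h 53 min = 49.88 h.
Threshold 40 h → overtime 9 h 53 min, regular 40 h 0 min.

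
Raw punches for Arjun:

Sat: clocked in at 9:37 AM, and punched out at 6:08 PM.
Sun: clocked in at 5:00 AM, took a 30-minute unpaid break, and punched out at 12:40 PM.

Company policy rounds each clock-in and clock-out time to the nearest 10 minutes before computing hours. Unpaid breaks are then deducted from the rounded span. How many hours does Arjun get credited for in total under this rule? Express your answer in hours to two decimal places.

15.67 hours

Sat: in 9:37 AM→9:40 AM, out 6:08 PM→6:10 PM; 8 h 30 min
Sun: in 5:00 AM→5:00 AM, out 12:40 PM→12:40 PM; 7 h 40 min − 30 min = 7 h 10 min
Total credited: 15 h 40 min.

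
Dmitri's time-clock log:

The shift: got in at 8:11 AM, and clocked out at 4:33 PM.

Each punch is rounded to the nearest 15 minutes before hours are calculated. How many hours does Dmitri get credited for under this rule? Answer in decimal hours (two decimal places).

The shift: in 8:11 AM→8:15 AM, out 4:33 PM→4:30 PM; 8 h 15 min

8.25 hours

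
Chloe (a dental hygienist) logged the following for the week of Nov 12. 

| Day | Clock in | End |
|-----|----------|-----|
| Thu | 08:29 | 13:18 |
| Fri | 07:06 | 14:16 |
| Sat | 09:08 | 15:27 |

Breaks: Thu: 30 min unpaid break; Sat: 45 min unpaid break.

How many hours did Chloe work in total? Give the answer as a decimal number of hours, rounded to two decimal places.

Thu: 08:29–13:18 = 4 h 49 min; less 30 min break → 4 h 19 min
Fri: 07:06–14:16 = 7 h 10 min
Sat: 09:08–15:27 = 6 h 19 min; less 45 min break → 5 h 34 min
Total: 4 h 19 min + 7 h 10 min + 5 h 34 min = 17 h 3 min.

17.05 hours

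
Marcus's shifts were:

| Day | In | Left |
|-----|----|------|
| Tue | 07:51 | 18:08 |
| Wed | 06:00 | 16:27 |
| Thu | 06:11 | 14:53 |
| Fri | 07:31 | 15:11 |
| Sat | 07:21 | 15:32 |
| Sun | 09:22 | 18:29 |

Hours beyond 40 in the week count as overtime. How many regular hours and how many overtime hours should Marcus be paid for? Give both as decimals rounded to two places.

Regular 40.00 hours, overtime 14.40 hours

Tue: 07:51–18:08 = 10 h 17 min
Wed: 06:00–16:27 = 10 h 27 min
Thu: 06:11–14:53 = 8 h 42 min
Fri: 07:31–15:11 = 7 h 40 min
Sat: 07:21–15:32 = 8 h 11 min
Sun: 09:22–18:29 = 9 h 7 min
Total worked: 54 h 24 min = 54.40 h.
Threshold 40 h → overtime 14 h 24 min, regular 40 h 0 min.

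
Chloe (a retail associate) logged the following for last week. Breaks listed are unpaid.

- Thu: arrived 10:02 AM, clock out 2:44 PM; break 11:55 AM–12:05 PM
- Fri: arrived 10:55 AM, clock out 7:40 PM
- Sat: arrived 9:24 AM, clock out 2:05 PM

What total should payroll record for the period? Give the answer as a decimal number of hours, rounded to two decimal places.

17.97 hours

Thu: 10:02 AM–2:44 PM = 4 h 42 min; less 10 min break → 4 h 32 min
Fri: 10:55 AM–7:40 PM = 8 h 45 min
Sat: 9:24 AM–2:05 PM = 4 h 41 min
Total: 4 h 32 min + 8 h 45 min + 4 h 41 min = 17 h 58 min.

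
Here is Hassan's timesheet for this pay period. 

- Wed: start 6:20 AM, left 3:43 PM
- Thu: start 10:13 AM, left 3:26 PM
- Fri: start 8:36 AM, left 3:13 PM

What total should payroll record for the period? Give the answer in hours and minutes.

21 h 13 min

Wed: 6:20 AM–3:43 PM = 9 h 23 min
Thu: 10:13 AM–3:26 PM = 5 h 13 min
Fri: 8:36 AM–3:13 PM = 6 h 37 min
Total: 9 h 23 min + 5 h 13 min + 6 h 37 min = 21 h 13 min.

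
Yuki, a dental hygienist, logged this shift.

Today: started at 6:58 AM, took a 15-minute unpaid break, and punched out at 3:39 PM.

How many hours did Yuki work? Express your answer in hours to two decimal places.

Today: 6:58 AM–3:39 PM = 8 h 41 min; less 15 min break → 8 h 26 min

8.43 hours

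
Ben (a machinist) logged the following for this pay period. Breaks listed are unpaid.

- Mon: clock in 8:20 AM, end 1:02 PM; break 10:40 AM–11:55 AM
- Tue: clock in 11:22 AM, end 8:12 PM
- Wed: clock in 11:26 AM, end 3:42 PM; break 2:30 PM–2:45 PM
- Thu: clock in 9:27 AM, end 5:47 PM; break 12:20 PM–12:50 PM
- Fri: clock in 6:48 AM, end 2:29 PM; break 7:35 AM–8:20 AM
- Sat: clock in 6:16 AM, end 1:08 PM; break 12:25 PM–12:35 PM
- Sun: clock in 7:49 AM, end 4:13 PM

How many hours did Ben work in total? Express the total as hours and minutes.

46 h 10 min

Mon: 8:20 AM–1:02 PM = 4 h 42 min; less 75 min break → 3 h 27 min
Tue: 11:22 AM–8:12 PM = 8 h 50 min
Wed: 11:26 AM–3:42 PM = 4 h 16 min; less 15 min break → 4 h 1 min
Thu: 9:27 AM–5:47 PM = 8 h 20 min; less 30 min break → 7 h 50 min
Fri: 6:48 AM–2:29 PM = 7 h 41 min; less 45 min break → 6 h 56 min
Sat: 6:16 AM–1:08 PM = 6 h 52 min; less 10 min break → 6 h 42 min
Sun: 7:49 AM–4:13 PM = 8 h 24 min
Total: 3 h 27 min + 8 h 50 min + 4 h 1 min + 7 h 50 min + 6 h 56 min + 6 h 42 min + 8 h 24 min = 46 h 10 min.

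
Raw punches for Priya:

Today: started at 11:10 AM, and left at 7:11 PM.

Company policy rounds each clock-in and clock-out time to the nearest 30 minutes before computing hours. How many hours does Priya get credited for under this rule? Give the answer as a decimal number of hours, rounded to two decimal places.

8.00 hours

Today: in 11:10 AM→11:00 AM, out 7:11 PM→7:00 PM; 8 h 0 min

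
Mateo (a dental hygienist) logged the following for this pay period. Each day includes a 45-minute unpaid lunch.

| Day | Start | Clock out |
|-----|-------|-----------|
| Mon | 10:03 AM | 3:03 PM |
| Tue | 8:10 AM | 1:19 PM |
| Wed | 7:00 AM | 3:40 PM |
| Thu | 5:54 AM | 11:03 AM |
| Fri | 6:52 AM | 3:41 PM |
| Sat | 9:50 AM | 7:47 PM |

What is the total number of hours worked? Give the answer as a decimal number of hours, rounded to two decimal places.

38.23 hours

Mon: 10:03 AM–3:03 PM = 5 h 0 min; less 45 min break → 4 h 15 min
Tue: 8:10 AM–1:19 PM = 5 h 9 min; less 45 min break → 4 h 24 min
Wed: 7:00 AM–3:40 PM = 8 h 40 min; less 45 min break → 7 h 55 min
Thu: 5:54 AM–11:03 AM = 5 h 9 min; less 45 min break → 4 h 24 min
Fri: 6:52 AM–3:41 PM = 8 h 49 min; less 45 min break → 8 h 4 min
Sat: 9:50 AM–7:47 PM = 9 h 57 min; less 45 min break → 9 h 12 min
Total: 4 h 15 min + 4 h 24 min + 7 h 55 min + 4 h 24 min + 8 h 4 min + 9 h 12 min = 38 h 14 min.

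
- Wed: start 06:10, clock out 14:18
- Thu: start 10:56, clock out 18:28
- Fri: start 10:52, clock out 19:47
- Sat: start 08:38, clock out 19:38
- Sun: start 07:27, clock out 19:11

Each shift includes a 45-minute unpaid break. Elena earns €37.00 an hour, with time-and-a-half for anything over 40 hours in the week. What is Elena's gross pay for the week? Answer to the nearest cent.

Wed: 06:10–14:18 = 8 h 8 min; less 45 min break → 7 h 23 min
Thu: 10:56–18:28 = 7 h 32 min; less 45 min break → 6 h 47 min
Fri: 10:52–19:47 = 8 h 55 min; less 45 min break → 8 h 10 min
Sat: 08:38–19:38 = 11 h 0 min; less 45 min break → 10 h 15 min
Sun: 07:27–19:11 = 11 h 44 min; less 45 min break → 10 h 59 min
Total worked: 43 h 34 min = 2614 min.
Regular 40 h 0 min = 2400 min at €37.00/h; overtime 3 h 34 min = 214 min at €55.50/h.
Pay = (2400 × €37.00 + 214 × €55.50) ÷ 60 = €1677.95.

€1677.95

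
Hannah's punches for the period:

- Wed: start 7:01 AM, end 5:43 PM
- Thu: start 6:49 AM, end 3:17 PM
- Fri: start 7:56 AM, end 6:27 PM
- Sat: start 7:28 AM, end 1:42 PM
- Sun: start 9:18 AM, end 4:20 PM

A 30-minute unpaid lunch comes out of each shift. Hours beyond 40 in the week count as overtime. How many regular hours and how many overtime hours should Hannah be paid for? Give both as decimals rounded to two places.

Wed: 7:01 AM–5:43 PM = 10 h 42 min; less 30 min break → 10 h 12 min
Thu: 6:49 AM–3:17 PM = 8 h 28 min; less 30 min break → 7 h 58 min
Fri: 7:56 AM–6:27 PM = 10 h 31 min; less 30 min break → 10 h 1 min
Sat: 7:28 AM–1:42 PM = 6 h 14 min; less 30 min break → 5 h 44 min
Sun: 9:18 AM–4:20 PM = 7 h 2 min; less 30 min break → 6 h 32 min
Total worked: 40 h 27 min = 40.45 h.
Threshold 40 h → overtime 0 h 27 min, regular 40 h 0 min.

Regular 40.00 hours, overtime 0.45 hours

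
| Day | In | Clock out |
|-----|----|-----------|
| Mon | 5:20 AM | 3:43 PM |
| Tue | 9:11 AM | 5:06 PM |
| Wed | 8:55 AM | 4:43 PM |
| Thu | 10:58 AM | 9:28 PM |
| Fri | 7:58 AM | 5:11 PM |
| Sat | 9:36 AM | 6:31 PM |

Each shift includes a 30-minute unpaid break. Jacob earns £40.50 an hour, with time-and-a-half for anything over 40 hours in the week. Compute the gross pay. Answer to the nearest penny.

Mon: 5:20 AM–3:43 PM = 10 h 23 min; less 30 min break → 9 h 53 min
Tue: 9:11 AM–5:06 PM = 7 h 55 min; less 30 min break → 7 h 25 min
Wed: 8:55 AM–4:43 PM = 7 h 48 min; less 30 min break → 7 h 18 min
Thu: 10:58 AM–9:28 PM = 10 h 30 min; less 30 min break → 10 h 0 min
Fri: 7:58 AM–5:11 PM = 9 h 13 min; less 30 min break → 8 h 43 min
Sat: 9:36 AM–6:31 PM = 8 h 55 min; less 30 min break → 8 h 25 min
Total worked: 51 h 44 min = 3104 min.
Regular 40 h 0 min = 2400 min at £40.50/h; overtime 11 h 44 min = 704 min at £60.75/h.
Pay = (2400 × £40.50 + 704 × £60.75) ÷ 60 = £2332.80.

£2332.80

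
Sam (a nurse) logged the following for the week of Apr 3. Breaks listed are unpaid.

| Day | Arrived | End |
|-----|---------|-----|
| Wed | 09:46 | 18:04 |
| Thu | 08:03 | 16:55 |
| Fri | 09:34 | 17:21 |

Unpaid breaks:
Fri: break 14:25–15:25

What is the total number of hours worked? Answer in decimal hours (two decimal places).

Wed: 09:46–18:04 = 8 h 18 min
Thu: 08:03–16:55 = 8 h 52 min
Fri: 09:34–17:21 = 7 h 47 min; less 60 min break → 6 h 47 min
Total: 8 h 18 min + 8 h 52 min + 6 h 47 min = 23 h 57 min.

23.95 hours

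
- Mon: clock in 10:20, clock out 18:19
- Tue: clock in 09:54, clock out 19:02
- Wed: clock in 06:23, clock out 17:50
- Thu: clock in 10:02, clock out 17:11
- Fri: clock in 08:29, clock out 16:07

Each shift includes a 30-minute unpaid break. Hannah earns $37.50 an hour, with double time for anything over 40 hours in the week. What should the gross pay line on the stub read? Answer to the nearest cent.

Mon: 10:20–18:19 = 7 h 59 min; less 30 min break → 7 h 29 min
Tue: 09:54–19:02 = 9 h 8 min; less 30 min break → 8 h 38 min
Wed: 06:23–17:50 = 11 h 27 min; less 30 min break → 10 h 57 min
Thu: 10:02–17:11 = 7 h 9 min; less 30 min break → 6 h 39 min
Fri: 08:29–16:07 = 7 h 38 min; less 30 min break → 7 h 8 min
Total worked: 40 h 51 min = 2451 min.
Regular 40 h 0 min = 2400 min at $37.50/h; overtime 0 h 51 min = 51 min at $75.00/h.
Pay = (2400 × $37.50 + 51 × $75.00) ÷ 60 = $1563.75.

$1563.75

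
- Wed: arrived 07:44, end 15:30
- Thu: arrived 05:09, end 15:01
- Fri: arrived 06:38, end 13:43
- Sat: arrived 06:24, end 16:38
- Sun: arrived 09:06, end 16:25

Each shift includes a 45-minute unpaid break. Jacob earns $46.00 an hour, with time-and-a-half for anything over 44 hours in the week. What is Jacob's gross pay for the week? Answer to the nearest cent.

Wed: 07:44–15:30 = 7 h 46 min; less 45 min break → 7 h 1 min
Thu: 05:09–15:01 = 9 h 52 min; less 45 min break → 9 h 7 min
Fri: 06:38–13:43 = 7 h 5 min; less 45 min break → 6 h 20 min
Sat: 06:24–16:38 = 10 h 14 min; less 45 min break → 9 h 29 min
Sun: 09:06–16:25 = 7 h 19 min; less 45 min break → 6 h 34 min
Total worked: 38 h 31 min = 2311 min.
Regular 38 h 31 min = 2311 min at $46.00/h; overtime 0 h 0 min = 0 min at $69.00/h.
Pay = (2311 × $46.00 + 0 × $69.00) ÷ 60 = $1771.77.

$1771.77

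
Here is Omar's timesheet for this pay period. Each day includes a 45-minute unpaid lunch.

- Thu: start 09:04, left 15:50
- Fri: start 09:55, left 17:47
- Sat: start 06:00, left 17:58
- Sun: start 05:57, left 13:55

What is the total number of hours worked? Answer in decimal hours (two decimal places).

31.57 hours

Thu: 09:04–15:50 = 6 h 46 min; less 45 min break → 6 h 1 min
Fri: 09:55–17:47 = 7 h 52 min; less 45 min break → 7 h 7 min
Sat: 06:00–17:58 = 11 h 58 min; less 45 min break → 11 h 13 min
Sun: 05:57–13:55 = 7 h 58 min; less 45 min break → 7 h 13 min
Total: 6 h 1 min + 7 h 7 min + 11 h 13 min + 7 h 13 min = 31 h 34 min.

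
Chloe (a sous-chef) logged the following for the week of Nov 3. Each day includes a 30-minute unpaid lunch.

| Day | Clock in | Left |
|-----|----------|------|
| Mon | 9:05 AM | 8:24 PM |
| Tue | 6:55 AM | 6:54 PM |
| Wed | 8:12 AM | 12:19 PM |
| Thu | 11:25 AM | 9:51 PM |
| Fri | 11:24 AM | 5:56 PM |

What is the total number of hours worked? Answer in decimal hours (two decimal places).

41.88 hours

Mon: 9:05 AM–8:24 PM = 11 h 19 min; less 30 min break → 10 h 49 min
Tue: 6:55 AM–6:54 PM = 11 h 59 min; less 30 min break → 11 h 29 min
Wed: 8:12 AM–12:19 PM = 4 h 7 min; less 30 min break → 3 h 37 min
Thu: 11:25 AM–9:51 PM = 10 h 26 min; less 30 min break → 9 h 56 min
Fri: 11:24 AM–5:56 PM = 6 h 32 min; less 30 min break → 6 h 2 min
Total: 10 h 49 min + 11 h 29 min + 3 h 37 min + 9 h 56 min + 6 h 2 min = 41 h 53 min.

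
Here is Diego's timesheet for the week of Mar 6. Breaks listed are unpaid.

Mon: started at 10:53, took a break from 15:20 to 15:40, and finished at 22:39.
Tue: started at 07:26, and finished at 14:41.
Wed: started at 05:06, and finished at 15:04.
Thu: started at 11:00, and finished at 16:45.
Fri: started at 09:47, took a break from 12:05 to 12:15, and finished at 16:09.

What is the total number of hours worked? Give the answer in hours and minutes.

Mon: 10:53–22:39 = 11 h 46 min; less 20 min break → 11 h 26 min
Tue: 07:26–14:41 = 7 h 15 min
Wed: 05:06–15:04 = 9 h 58 min
Thu: 11:00–16:45 = 5 h 45 min
Fri: 09:47–16:09 = 6 h 22 min; less 10 min break → 6 h 12 min
Total: 11 h 26 min + 7 h 15 min + 9 h 58 min + 5 h 45 min + 6 h 12 min = 40 h 36 min.

40 h 36 min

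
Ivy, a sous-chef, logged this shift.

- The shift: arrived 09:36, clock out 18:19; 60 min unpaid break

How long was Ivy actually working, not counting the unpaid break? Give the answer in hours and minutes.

7 h 43 min

The shift: 09:36–18:19 = 8 h 43 min; less 60 min break → 7 h 43 min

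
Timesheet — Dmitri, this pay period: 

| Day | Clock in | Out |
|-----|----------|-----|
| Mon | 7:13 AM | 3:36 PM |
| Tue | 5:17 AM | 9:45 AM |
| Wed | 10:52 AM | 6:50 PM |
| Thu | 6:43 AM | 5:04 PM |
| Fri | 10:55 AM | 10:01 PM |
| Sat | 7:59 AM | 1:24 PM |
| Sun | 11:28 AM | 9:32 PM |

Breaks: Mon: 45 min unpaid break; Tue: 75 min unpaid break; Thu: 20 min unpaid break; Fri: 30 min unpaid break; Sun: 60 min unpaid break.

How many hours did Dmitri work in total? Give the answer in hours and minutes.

Mon: 7:13 AM–3:36 PM = 8 h 23 min; less 45 min break → 7 h 38 min
Tue: 5:17 AM–9:45 AM = 4 h 28 min; less 75 min break → 3 h 13 min
Wed: 10:52 AM–6:50 PM = 7 h 58 min
Thu: 6:43 AM–5:04 PM = 10 h 21 min; less 20 min break → 10 h 1 min
Fri: 10:55 AM–10:01 PM = 11 h 6 min; less 30 min break → 10 h 36 min
Sat: 7:59 AM–1:24 PM = 5 h 25 min
Sun: 11:28 AM–9:32 PM = 10 h 4 min; less 60 min break → 9 h 4 min
Total: 7 h 38 min + 3 h 13 min + 7 h 58 min + 10 h 1 min + 10 h 36 min + 5 h 25 min + 9 h 4 min = 53 h 55 min.

53 h 55 min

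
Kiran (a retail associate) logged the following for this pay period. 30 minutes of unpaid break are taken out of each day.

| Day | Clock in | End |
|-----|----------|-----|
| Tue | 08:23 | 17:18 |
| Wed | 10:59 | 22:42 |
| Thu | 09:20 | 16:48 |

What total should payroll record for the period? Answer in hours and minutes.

Tue: 08:23–17:18 = 8 h 55 min; less 30 min break → 8 h 25 min
Wed: 10:59–22:42 = 11 h 43 min; less 30 min break → 11 h 13 min
Thu: 09:20–16:48 = 7 h 28 min; less 30 min break → 6 h 58 min
Total: 8 h 25 min + 11 h 13 min + 6 h 58 min = 26 h 36 min.

26 h 36 min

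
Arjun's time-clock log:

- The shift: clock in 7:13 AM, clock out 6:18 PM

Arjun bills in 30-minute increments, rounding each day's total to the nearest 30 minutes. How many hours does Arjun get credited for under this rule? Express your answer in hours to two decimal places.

11.00 hours

The shift: 7:13 AM–6:18 PM = 11 h 5 min → rounds to 11 h 0 min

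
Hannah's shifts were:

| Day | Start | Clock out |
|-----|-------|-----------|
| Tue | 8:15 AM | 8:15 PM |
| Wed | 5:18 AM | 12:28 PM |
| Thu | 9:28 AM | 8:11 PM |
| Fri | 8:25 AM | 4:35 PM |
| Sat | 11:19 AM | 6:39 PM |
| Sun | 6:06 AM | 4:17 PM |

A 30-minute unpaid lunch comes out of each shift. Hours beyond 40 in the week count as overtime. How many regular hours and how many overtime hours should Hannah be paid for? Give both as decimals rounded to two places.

Regular 40.00 hours, overtime 12.57 hours

Tue: 8:15 AM–8:15 PM = 12 h 0 min; less 30 min break → 11 h 30 min
Wed: 5:18 AM–12:28 PM = 7 h 10 min; less 30 min break → 6 h 40 min
Thu: 9:28 AM–8:11 PM = 10 h 43 min; less 30 min break → 10 h 13 min
Fri: 8:25 AM–4:35 PM = 8 h 10 min; less 30 min break → 7 h 40 min
Sat: 11:19 AM–6:39 PM = 7 h 20 min; less 30 min break → 6 h 50 min
Sun: 6:06 AM–4:17 PM = 10 h 11 min; less 30 min break → 9 h 41 min
Total worked: 52 h 34 min = 52.57 h.
Threshold 40 h → overtime 12 h 34 min, regular 40 h 0 min.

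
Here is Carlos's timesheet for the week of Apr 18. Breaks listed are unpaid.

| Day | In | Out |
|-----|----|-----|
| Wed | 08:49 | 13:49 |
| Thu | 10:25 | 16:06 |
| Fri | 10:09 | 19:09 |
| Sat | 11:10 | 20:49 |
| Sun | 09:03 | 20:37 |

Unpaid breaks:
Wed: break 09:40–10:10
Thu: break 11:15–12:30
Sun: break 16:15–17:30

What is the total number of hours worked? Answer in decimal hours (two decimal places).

Wed: 08:49–13:49 = 5 h 0 min; less 30 min break → 4 h 30 min
Thu: 10:25–16:06 = 5 h 41 min; less 75 min break → 4 h 26 min
Fri: 10:09–19:09 = 9 h 0 min
Sat: 11:10–20:49 = 9 h 39 min
Sun: 09:03–20:37 = 11 h 34 min; less 75 min break → 10 h 19 min
Total: 4 h 30 min + 4 h 26 min + 9 h 0 min + 9 h 39 min + 10 h 19 min = 37 h 54 min.

37.90 hours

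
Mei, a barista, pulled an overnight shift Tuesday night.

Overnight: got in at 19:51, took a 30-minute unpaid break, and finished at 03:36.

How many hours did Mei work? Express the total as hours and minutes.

7 h 15 min

Overnight: 19:51 → midnight = 4 h 9 min; midnight → 03:36 = 3 h 36 min; span 7 h 45 min; less 30 min break → 7 h 15 min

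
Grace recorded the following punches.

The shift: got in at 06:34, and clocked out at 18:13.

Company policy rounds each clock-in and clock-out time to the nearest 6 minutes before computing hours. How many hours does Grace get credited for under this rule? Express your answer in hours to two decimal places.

The shift: in 06:34→06:36, out 18:13→18:12; 11 h 36 min

11.60 hours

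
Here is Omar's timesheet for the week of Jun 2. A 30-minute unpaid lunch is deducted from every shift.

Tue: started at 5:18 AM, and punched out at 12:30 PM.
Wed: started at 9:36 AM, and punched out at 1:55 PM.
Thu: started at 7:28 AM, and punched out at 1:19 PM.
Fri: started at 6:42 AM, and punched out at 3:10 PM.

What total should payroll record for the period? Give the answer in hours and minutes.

23 h 50 min

Tue: 5:18 AM–12:30 PM = 7 h 12 min; less 30 min break → 6 h 42 min
Wed: 9:36 AM–1:55 PM = 4 h 19 min; less 30 min break → 3 h 49 min
Thu: 7:28 AM–1:19 PM = 5 h 51 min; less 30 min break → 5 h 21 min
Fri: 6:42 AM–3:10 PM = 8 h 28 min; less 30 min break → 7 h 58 min
Total: 6 h 42 min + 3 h 49 min + 5 h 21 min + 7 h 58 min = 23 h 50 min.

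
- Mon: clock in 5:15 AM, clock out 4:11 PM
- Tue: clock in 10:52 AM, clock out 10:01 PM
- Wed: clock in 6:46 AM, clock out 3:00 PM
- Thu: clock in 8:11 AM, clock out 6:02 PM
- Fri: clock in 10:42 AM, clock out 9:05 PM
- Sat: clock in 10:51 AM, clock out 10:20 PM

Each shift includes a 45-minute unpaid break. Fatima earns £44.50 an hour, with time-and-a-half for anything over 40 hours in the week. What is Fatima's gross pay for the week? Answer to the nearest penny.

£2950.35

Mon: 5:15 AM–4:11 PM = 10 h 56 min; less 45 min break → 10 h 11 min
Tue: 10:52 AM–10:01 PM = 11 h 9 min; less 45 min break → 10 h 24 min
Wed: 6:46 AM–3:00 PM = 8 h 14 min; less 45 min break → 7 h 29 min
Thu: 8:11 AM–6:02 PM = 9 h 51 min; less 45 min break → 9 h 6 min
Fri: 10:42 AM–9:05 PM = 10 h 23 min; less 45 min break → 9 h 38 min
Sat: 10:51 AM–10:20 PM = 11 h 29 min; less 45 min break → 10 h 44 min
Total worked: 57 h 32 min = 3452 min.
Regular 40 h 0 min = 2400 min at £44.50/h; overtime 17 h 32 min = 1052 min at £66.75/h.
Pay = (2400 × £44.50 + 1052 × £66.75) ÷ 60 = £2950.35.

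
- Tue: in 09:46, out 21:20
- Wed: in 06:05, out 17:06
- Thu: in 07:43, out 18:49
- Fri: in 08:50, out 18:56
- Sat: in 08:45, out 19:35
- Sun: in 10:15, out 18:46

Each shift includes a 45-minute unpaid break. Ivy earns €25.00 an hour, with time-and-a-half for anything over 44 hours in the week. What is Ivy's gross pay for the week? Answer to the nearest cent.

Tue: 09:46–21:20 = 11 h 34 min; less 45 min break → 10 h 49 min
Wed: 06:05–17:06 = 11 h 1 min; less 45 min break → 10 h 16 min
Thu: 07:43–18:49 = 11 h 6 min; less 45 min break → 10 h 21 min
Fri: 08:50–18:56 = 10 h 6 min; less 45 min break → 9 h 21 min
Sat: 08:45–19:35 = 10 h 50 min; less 45 min break → 10 h 5 min
Sun: 10:15–18:46 = 8 h 31 min; less 45 min break → 7 h 46 min
Total worked: 58 h 38 min = 3518 min.
Regular 44 h 0 min = 2640 min at €25.00/h; overtime 14 h 38 min = 878 min at €37.50/h.
Pay = (2640 × €25.00 + 878 × €37.50) ÷ 60 = €1648.75.

€1648.75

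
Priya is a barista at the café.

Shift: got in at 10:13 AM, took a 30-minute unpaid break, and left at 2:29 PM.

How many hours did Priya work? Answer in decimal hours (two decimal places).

Shift: 10:13 AM–2:29 PM = 4 h 16 min; less 30 min break → 3 h 46 min

3.77 hours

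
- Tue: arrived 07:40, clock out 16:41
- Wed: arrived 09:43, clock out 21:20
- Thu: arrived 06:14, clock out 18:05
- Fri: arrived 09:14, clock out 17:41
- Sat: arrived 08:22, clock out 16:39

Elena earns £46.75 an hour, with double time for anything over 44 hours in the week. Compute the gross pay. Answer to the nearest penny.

Tue: 07:40–16:41 = 9 h 1 min
Wed: 09:43–21:20 = 11 h 37 min
Thu: 06:14–18:05 = 11 h 51 min
Fri: 09:14–17:41 = 8 h 27 min
Sat: 08:22–16:39 = 8 h 17 min
Total worked: 49 h 13 min = 2953 min.
Regular 44 h 0 min = 2640 min at £46.75/h; overtime 5 h 13 min = 313 min at £93.50/h.
Pay = (2640 × £46.75 + 313 × £93.50) ÷ 60 = £2544.76.

£2544.76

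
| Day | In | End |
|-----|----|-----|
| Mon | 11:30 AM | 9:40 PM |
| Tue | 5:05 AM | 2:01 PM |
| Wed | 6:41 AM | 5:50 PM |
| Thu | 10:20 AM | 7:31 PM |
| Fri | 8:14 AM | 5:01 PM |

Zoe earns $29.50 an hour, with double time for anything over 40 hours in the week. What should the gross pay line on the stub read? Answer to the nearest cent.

Mon: 11:30 AM–9:40 PM = 10 h 10 min
Tue: 5:05 AM–2:01 PM = 8 h 56 min
Wed: 6:41 AM–5:50 PM = 11 h 9 min
Thu: 10:20 AM–7:31 PM = 9 h 11 min
Fri: 8:14 AM–5:01 PM = 8 h 47 min
Total worked: 48 h 13 min = 2893 min.
Regular 40 h 0 min = 2400 min at $29.50/h; overtime 8 h 13 min = 493 min at $59.00/h.
Pay = (2400 × $29.50 + 493 × $59.00) ÷ 60 = $1664.78.

$1664.78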